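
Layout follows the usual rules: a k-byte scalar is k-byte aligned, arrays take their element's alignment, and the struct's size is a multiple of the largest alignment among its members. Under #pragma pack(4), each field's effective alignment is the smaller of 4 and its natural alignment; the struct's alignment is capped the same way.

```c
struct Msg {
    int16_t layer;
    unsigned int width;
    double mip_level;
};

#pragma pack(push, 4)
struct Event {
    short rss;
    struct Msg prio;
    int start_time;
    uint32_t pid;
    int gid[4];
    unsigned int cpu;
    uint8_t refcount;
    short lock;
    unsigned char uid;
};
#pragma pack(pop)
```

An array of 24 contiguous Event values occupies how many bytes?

Msg: @0: layer [2B, align 2] → 2; +2 pad (align 4); @4: width [4B, align 4] → 8; @8: mip_level [8B, align 8] → 16; size 16, align 8
@0: rss [2B, align 2] → 2
+2 pad (align 4)
@4: prio [16B, align 4] → 20
@20: start_time [4B, align 4] → 24
@24: pid [4B, align 4] → 28
@28: gid [16B, align 4] → 44
@44: cpu [4B, align 4] → 48
@48: refcount [1B, align 1] → 49
+1 pad (align 2)
@50: lock [2B, align 2] → 52
@52: uid [1B, align 1] → 53
+3 tail pad (align 4)
size 56, align 4
array of 24: 24 × 56 = 1344

1344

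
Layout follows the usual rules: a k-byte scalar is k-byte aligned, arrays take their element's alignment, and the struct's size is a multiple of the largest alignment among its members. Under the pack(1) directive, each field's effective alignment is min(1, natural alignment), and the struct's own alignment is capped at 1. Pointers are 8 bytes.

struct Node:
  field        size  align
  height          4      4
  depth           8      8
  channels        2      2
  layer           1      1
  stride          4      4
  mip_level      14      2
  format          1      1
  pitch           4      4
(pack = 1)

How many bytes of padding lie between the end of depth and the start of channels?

@0: height [4B, align 1] → 4
@4: depth [8B, align 1] → 12
@12: channels [2B, align 1] → 14

0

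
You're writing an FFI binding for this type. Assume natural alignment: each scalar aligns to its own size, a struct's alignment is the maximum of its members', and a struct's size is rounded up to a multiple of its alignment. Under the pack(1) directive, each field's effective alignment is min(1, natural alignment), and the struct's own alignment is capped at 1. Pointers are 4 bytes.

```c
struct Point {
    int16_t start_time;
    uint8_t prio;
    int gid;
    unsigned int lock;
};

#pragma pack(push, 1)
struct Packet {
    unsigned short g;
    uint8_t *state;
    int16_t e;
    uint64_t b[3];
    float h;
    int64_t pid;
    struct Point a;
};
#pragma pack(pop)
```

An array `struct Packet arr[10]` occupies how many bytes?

560

Point: 0..2  start_time  (2B, 2-aligned); 2..3  prio  (1B, 1-aligned); 3..4  -- padding (1B); 4..8  gid  (4B, 4-aligned); 8..12  lock  (4B, 4-aligned); sizeof = 12, alignof = 4
0..2  g  (2B, 1-aligned)
2..6  state  (4B, 1-aligned)
6..8  e  (2B, 1-aligned)
8..32  b  (24B, 1-aligned)
32..36  h  (4B, 1-aligned)
36..44  pid  (8B, 1-aligned)
44..56  a  (12B, 1-aligned)
sizeof = 56, alignof = 1
array of 10: 10 × 56 = 560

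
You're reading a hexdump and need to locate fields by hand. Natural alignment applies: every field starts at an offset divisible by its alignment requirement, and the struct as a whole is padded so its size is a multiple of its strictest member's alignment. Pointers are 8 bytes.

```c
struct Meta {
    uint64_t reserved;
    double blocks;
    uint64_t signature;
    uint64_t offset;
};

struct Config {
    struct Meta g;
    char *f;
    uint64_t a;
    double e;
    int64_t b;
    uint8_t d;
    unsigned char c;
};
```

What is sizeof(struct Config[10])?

Meta: 0..8  reserved  (8B, 8-aligned); 8..16  blocks  (8B, 8-aligned); 16..24  signature  (8B, 8-aligned); 24..32  offset  (8B, 8-aligned); sizeof = 32, alignof = 8
0..32  g  (32B, 8-aligned)
32..40  f  (8B, 8-aligned)
40..48  a  (8B, 8-aligned)
48..56  e  (8B, 8-aligned)
56..64  b  (8B, 8-aligned)
64..65  d  (1B, 1-aligned)
65..66  c  (1B, 1-aligned)
66..72  -- tail padding (6B)
sizeof = 72, alignof = 8
array of 10: 10 × 72 = 720

720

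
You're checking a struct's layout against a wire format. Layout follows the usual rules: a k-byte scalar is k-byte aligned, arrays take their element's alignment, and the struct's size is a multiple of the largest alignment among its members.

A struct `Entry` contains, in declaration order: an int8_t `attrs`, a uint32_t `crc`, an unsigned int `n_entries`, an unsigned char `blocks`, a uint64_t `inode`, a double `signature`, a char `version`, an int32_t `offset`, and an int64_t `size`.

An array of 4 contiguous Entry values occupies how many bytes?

192

@0: attrs [1B, align 1] → 1
+3 pad (align 4)
@4: crc [4B, align 4] → 8
@8: n_entries [4B, align 4] → 12
@12: blocks [1B, align 1] → 13
+3 pad (align 8)
@16: inode [8B, align 8] → 24
@24: signature [8B, align 8] → 32
@32: version [1B, align 1] → 33
+3 pad (align 4)
@36: offset [4B, align 4] → 40
@40: size [8B, align 8] → 48
size 48, align 8
array of 4: 4 × 48 = 192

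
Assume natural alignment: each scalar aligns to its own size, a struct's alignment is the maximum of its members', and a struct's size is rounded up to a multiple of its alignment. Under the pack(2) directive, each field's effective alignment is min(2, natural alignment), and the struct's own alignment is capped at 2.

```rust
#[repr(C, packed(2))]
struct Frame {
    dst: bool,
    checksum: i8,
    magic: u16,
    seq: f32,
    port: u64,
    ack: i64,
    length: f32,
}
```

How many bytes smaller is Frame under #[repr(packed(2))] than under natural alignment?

natural layout:
  dst at 0 (size 1, align 1) → ends 1
  checksum at 1 (size 1, align 1) → ends 2
  magic at 2 (size 2, align 2) → ends 4
  seq at 4 (size 4, align 4) → ends 8
  port at 8 (size 8, align 8) → ends 16
  ack at 16 (size 8, align 8) → ends 24
  length at 24 (size 4, align 4) → ends 28
  tail pad 4 to reach multiple of 8
  total 32 bytes, alignment 8
packed(2) layout:
  dst at 0 (size 1, align 1) → ends 1
  checksum at 1 (size 1, align 1) → ends 2
  magic at 2 (size 2, align 2) → ends 4
  seq at 4 (size 4, align 2) → ends 8
  port at 8 (size 8, align 2) → ends 16
  ack at 16 (size 8, align 2) → ends 24
  length at 24 (size 4, align 2) → ends 28
  total 28 bytes, alignment 2
32 − 28 = 4

4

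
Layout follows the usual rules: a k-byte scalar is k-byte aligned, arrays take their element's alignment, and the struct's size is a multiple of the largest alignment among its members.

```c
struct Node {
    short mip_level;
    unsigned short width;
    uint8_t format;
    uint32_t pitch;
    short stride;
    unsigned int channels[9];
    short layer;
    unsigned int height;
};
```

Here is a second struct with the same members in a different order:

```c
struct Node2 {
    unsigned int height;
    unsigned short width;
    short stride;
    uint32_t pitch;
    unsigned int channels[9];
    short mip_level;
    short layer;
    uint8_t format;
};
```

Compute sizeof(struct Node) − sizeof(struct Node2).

0..2  mip_level  (2B, 2-aligned)
2..4  width  (2B, 2-aligned)
4..5  format  (1B, 1-aligned)
5..8  -- padding (3B)
8..12  pitch  (4B, 4-aligned)
12..14  stride  (2B, 2-aligned)
14..16  -- padding (2B)
16..52  channels  (36B, 4-aligned)
52..54  layer  (2B, 2-aligned)
54..56  -- padding (2B)
56..60  height  (4B, 4-aligned)
sizeof = 60, alignof = 4
— Node2 —
0..4  height  (4B, 4-aligned)
4..6  width  (2B, 2-aligned)
6..8  stride  (2B, 2-aligned)
8..12  pitch  (4B, 4-aligned)
12..48  channels  (36B, 4-aligned)
48..50  mip_level  (2B, 2-aligned)
50..52  layer  (2B, 2-aligned)
52..53  format  (1B, 1-aligned)
53..56  -- tail padding (3B)
sizeof = 56, alignof = 4
60 − 56 = 4

4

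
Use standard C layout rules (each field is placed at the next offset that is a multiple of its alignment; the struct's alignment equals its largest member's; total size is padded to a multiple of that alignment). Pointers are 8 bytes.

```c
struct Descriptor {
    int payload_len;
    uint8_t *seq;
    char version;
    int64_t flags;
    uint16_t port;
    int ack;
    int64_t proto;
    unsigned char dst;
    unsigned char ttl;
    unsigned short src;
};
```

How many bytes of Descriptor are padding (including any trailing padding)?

payload_len at 0 (size 4, align 4) → ends 4
pad 4 to align 8 for seq
seq at 8 (size 8, align 8) → ends 16
version at 16 (size 1, align 1) → ends 17
pad 7 to align 8 for flags
flags at 24 (size 8, align 8) → ends 32
port at 32 (size 2, align 2) → ends 34
pad 2 to align 4 for ack
ack at 36 (size 4, align 4) → ends 40
proto at 40 (size 8, align 8) → ends 48
dst at 48 (size 1, align 1) → ends 49
ttl at 49 (size 1, align 1) → ends 50
src at 50 (size 2, align 2) → ends 52
tail pad 4 to reach multiple of 8
total 56 bytes, alignment 8
data bytes 39, size 56 → padding 17

17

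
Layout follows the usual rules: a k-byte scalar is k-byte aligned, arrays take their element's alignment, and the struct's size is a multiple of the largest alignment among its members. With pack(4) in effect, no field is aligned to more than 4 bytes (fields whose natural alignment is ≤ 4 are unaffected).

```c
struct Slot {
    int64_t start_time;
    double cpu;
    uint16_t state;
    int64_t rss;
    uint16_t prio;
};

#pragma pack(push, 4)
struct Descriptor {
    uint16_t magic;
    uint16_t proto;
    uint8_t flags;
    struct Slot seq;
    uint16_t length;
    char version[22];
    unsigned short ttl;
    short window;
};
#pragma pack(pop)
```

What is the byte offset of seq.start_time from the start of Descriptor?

8

Slot: start_time at 0 (size 8, align 8) → ends 8; cpu at 8 (size 8, align 8) → ends 16; state at 16 (size 2, align 2) → ends 18; pad 6 to align 8 for rss; rss at 24 (size 8, align 8) → ends 32; prio at 32 (size 2, align 2) → ends 34; tail pad 6 to reach multiple of 8; total 40 bytes, alignment 8
magic at 0 (size 2, align 2) → ends 2
proto at 2 (size 2, align 2) → ends 4
flags at 4 (size 1, align 1) → ends 5
pad 3 to align 4 for seq
seq at 8 (size 40, align 4) → ends 48
within Slot: start_time at 0
8 + 0 = 8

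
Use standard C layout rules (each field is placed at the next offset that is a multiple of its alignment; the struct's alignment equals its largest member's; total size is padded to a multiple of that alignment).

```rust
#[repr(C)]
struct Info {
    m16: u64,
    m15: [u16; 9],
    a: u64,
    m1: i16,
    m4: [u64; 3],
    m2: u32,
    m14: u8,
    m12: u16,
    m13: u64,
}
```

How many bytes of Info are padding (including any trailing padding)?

13

0..8  m16  (8B, 8-aligned)
8..26  m15  (18B, 2-aligned)
26..32  -- padding (6B)
32..40  a  (8B, 8-aligned)
40..42  m1  (2B, 2-aligned)
42..48  -- padding (6B)
48..72  m4  (24B, 8-aligned)
72..76  m2  (4B, 4-aligned)
76..77  m14  (1B, 1-aligned)
77..78  -- padding (1B)
78..80  m12  (2B, 2-aligned)
80..88  m13  (8B, 8-aligned)
sizeof = 88, alignof = 8
data bytes 75, size 88 → padding 13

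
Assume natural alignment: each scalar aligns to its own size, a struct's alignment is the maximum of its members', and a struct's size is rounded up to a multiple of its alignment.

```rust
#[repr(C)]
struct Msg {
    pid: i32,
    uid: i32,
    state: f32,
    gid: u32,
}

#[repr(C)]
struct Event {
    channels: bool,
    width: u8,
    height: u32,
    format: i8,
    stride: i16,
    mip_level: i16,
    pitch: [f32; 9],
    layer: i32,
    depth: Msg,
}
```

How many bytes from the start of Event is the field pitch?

Msg: pid at 0 (size 4, align 4) → ends 4; uid at 4 (size 4, align 4) → ends 8; state at 8 (size 4, align 4) → ends 12; gid at 12 (size 4, align 4) → ends 16; total 16 bytes, alignment 4
channels at 0 (size 1, align 1) → ends 1
width at 1 (size 1, align 1) → ends 2
pad 2 to align 4 for height
height at 4 (size 4, align 4) → ends 8
format at 8 (size 1, align 1) → ends 9
pad 1 to align 2 for stride
stride at 10 (size 2, align 2) → ends 12
mip_level at 12 (size 2, align 2) → ends 14
pad 2 to align 4 for pitch
pitch at 16 (size 36, align 4) → ends 52

16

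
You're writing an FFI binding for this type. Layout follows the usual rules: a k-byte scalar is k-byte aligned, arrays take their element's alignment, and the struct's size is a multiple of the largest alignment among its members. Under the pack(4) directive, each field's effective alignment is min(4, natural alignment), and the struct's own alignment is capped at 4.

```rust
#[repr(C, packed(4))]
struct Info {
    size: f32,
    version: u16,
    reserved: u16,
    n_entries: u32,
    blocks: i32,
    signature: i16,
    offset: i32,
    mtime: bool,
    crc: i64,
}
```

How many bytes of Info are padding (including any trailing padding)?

5

size at 0 (size 4, align 4) → ends 4
version at 4 (size 2, align 2) → ends 6
reserved at 6 (size 2, align 2) → ends 8
n_entries at 8 (size 4, align 4) → ends 12
blocks at 12 (size 4, align 4) → ends 16
signature at 16 (size 2, align 2) → ends 18
pad 2 to align 4 for offset
offset at 20 (size 4, align 4) → ends 24
mtime at 24 (size 1, align 1) → ends 25
pad 3 to align 4 for crc
crc at 28 (size 8, align 4) → ends 36
total 36 bytes, alignment 4
data bytes 31, size 36 → padding 5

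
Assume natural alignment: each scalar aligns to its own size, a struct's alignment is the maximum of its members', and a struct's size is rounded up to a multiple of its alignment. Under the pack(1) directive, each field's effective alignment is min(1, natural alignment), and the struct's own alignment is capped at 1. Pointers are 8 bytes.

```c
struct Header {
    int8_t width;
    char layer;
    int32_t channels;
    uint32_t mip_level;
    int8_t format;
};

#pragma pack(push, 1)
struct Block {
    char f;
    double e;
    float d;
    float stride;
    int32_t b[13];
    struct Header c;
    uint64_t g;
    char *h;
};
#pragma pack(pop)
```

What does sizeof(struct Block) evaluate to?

101

Header: width at 0 (size 1, align 1) → ends 1; layer at 1 (size 1, align 1) → ends 2; pad 2 to align 4 for channels; channels at 4 (size 4, align 4) → ends 8; mip_level at 8 (size 4, align 4) → ends 12; format at 12 (size 1, align 1) → ends 13; tail pad 3 to reach multiple of 4; total 16 bytes, alignment 4
f at 0 (size 1, align 1) → ends 1
e at 1 (size 8, align 1) → ends 9
d at 9 (size 4, align 1) → ends 13
stride at 13 (size 4, align 1) → ends 17
b at 17 (size 52, align 1) → ends 69
c at 69 (size 16, align 1) → ends 85
g at 85 (size 8, align 1) → ends 93
h at 93 (size 8, align 1) → ends 101
total 101 bytes, alignment 1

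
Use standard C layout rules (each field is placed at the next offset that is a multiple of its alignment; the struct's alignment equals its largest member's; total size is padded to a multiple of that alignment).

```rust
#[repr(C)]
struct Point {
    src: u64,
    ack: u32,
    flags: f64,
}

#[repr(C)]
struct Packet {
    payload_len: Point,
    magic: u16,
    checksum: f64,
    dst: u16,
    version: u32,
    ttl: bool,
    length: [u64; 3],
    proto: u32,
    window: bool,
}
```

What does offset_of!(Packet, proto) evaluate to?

80

Point: @0: src [8B, align 8] → 8; @8: ack [4B, align 4] → 12; +4 pad (align 8); @16: flags [8B, align 8] → 24; size 24, align 8
@0: payload_len [24B, align 8] → 24
@24: magic [2B, align 2] → 26
+6 pad (align 8)
@32: checksum [8B, align 8] → 40
@40: dst [2B, align 2] → 42
+2 pad (align 4)
@44: version [4B, align 4] → 48
@48: ttl [1B, align 1] → 49
+7 pad (align 8)
@56: length [24B, align 8] → 80
@80: proto [4B, align 4] → 84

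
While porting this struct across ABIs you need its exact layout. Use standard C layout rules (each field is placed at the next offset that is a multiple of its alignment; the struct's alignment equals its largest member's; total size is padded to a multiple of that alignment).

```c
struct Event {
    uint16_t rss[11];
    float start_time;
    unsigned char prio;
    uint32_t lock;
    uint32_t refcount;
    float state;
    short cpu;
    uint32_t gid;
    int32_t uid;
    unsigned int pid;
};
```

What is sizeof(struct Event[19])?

1140

@0: rss [22B, align 2] → 22
+2 pad (align 4)
@24: start_time [4B, align 4] → 28
@28: prio [1B, align 1] → 29
+3 pad (align 4)
@32: lock [4B, align 4] → 36
@36: refcount [4B, align 4] → 40
@40: state [4B, align 4] → 44
@44: cpu [2B, align 2] → 46
+2 pad (align 4)
@48: gid [4B, align 4] → 52
@52: uid [4B, align 4] → 56
@56: pid [4B, align 4] → 60
size 60, align 4
array of 19: 19 × 60 = 1140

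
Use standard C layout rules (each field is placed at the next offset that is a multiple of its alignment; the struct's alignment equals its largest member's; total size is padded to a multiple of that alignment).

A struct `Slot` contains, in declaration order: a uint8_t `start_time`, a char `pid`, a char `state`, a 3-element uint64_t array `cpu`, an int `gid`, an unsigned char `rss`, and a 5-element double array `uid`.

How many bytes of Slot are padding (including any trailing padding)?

8

@0: start_time [1B, align 1] → 1
@1: pid [1B, align 1] → 2
@2: state [1B, align 1] → 3
+5 pad (align 8)
@8: cpu [24B, align 8] → 32
@32: gid [4B, align 4] → 36
@36: rss [1B, align 1] → 37
+3 pad (align 8)
@40: uid [40B, align 8] → 80
size 80, align 8
data bytes 72, size 80 → padding 8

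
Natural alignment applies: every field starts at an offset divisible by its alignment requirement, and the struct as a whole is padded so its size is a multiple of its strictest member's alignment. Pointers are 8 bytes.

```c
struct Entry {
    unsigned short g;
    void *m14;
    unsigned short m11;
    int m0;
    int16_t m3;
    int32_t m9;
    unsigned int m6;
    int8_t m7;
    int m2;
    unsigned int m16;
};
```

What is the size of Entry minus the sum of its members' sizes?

g at 0 (size 2, align 2) → ends 2
pad 6 to align 8 for m14
m14 at 8 (size 8, align 8) → ends 16
m11 at 16 (size 2, align 2) → ends 18
pad 2 to align 4 for m0
m0 at 20 (size 4, align 4) → ends 24
m3 at 24 (size 2, align 2) → ends 26
pad 2 to align 4 for m9
m9 at 28 (size 4, align 4) → ends 32
m6 at 32 (size 4, align 4) → ends 36
m7 at 36 (size 1, align 1) → ends 37
pad 3 to align 4 for m2
m2 at 40 (size 4, align 4) → ends 44
m16 at 44 (size 4, align 4) → ends 48
total 48 bytes, alignment 8
data bytes 35, size 48 → padding 13

13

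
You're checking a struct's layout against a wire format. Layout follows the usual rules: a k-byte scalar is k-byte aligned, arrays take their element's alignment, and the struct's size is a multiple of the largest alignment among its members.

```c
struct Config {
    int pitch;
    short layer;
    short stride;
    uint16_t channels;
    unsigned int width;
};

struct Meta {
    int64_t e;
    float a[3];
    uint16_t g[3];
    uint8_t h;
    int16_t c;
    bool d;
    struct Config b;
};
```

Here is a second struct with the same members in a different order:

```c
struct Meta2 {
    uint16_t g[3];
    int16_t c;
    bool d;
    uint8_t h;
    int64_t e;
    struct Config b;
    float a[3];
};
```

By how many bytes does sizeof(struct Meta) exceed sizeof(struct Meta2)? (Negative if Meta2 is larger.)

-8

Config: 0..4  pitch  (4B, 4-aligned); 4..6  layer  (2B, 2-aligned); 6..8  stride  (2B, 2-aligned); 8..10  channels  (2B, 2-aligned); 10..12  -- padding (2B); 12..16  width  (4B, 4-aligned); sizeof = 16, alignof = 4
0..8  e  (8B, 8-aligned)
8..20  a  (12B, 4-aligned)
20..26  g  (6B, 2-aligned)
26..27  h  (1B, 1-aligned)
27..28  -- padding (1B)
28..30  c  (2B, 2-aligned)
30..31  d  (1B, 1-aligned)
31..32  -- padding (1B)
32..48  b  (16B, 4-aligned)
sizeof = 48, alignof = 8
— Meta2 —
0..6  g  (6B, 2-aligned)
6..8  c  (2B, 2-aligned)
8..9  d  (1B, 1-aligned)
9..10  h  (1B, 1-aligned)
10..16  -- padding (6B)
16..24  e  (8B, 8-aligned)
24..40  b  (16B, 4-aligned)
40..52  a  (12B, 4-aligned)
52..56  -- tail padding (4B)
sizeof = 56, alignof = 8
48 − 56 = -8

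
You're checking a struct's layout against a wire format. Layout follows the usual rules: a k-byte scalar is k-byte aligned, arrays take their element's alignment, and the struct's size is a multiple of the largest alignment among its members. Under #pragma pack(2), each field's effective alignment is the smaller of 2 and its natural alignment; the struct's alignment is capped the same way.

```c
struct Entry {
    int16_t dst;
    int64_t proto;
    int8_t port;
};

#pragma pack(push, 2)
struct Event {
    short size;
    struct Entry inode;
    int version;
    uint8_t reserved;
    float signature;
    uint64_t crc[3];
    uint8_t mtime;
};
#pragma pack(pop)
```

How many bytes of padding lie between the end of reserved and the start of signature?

1

Entry: dst at 0 (size 2, align 2) → ends 2; pad 6 to align 8 for proto; proto at 8 (size 8, align 8) → ends 16; port at 16 (size 1, align 1) → ends 17; tail pad 7 to reach multiple of 8; total 24 bytes, alignment 8
size at 0 (size 2, align 2) → ends 2
inode at 2 (size 24, align 2) → ends 26
version at 26 (size 4, align 2) → ends 30
reserved at 30 (size 1, align 1) → ends 31
pad 1 to align 2 for signature
signature at 32 (size 4, align 2) → ends 36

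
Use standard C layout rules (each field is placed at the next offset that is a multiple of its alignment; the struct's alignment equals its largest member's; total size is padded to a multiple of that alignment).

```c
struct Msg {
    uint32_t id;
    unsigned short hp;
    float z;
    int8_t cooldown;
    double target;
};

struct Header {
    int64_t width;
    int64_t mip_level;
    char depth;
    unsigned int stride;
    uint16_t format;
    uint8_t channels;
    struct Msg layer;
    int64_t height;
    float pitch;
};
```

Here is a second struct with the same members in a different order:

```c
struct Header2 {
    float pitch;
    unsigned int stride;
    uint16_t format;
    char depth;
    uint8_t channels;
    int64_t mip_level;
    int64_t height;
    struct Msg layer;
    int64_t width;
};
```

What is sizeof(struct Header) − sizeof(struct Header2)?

8

Msg: @0: id [4B, align 4] → 4; @4: hp [2B, align 2] → 6; +2 pad (align 4); @8: z [4B, align 4] → 12; @12: cooldown [1B, align 1] → 13; +3 pad (align 8); @16: target [8B, align 8] → 24; size 24, align 8
@0: width [8B, align 8] → 8
@8: mip_level [8B, align 8] → 16
@16: depth [1B, align 1] → 17
+3 pad (align 4)
@20: stride [4B, align 4] → 24
@24: format [2B, align 2] → 26
@26: channels [1B, align 1] → 27
+5 pad (align 8)
@32: layer [24B, align 8] → 56
@56: height [8B, align 8] → 64
@64: pitch [4B, align 4] → 68
+4 tail pad (align 8)
size 72, align 8
— Header2 —
@0: pitch [4B, align 4] → 4
@4: stride [4B, align 4] → 8
@8: format [2B, align 2] → 10
@10: depth [1B, align 1] → 11
@11: channels [1B, align 1] → 12
+4 pad (align 8)
@16: mip_level [8B, align 8] → 24
@24: height [8B, align 8] → 32
@32: layer [24B, align 8] → 56
@56: width [8B, align 8] → 64
size 64, align 8
72 − 64 = 8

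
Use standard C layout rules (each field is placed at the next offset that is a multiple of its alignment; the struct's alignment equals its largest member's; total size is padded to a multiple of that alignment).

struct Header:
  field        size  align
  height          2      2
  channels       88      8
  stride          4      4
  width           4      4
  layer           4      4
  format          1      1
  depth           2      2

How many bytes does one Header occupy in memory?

0..2  height  (2B, 2-aligned)
2..8  -- padding (6B)
8..96  channels  (88B, 8-aligned)
96..100  stride  (4B, 4-aligned)
100..104  width  (4B, 4-aligned)
104..108  layer  (4B, 4-aligned)
108..109  format  (1B, 1-aligned)
109..110  -- padding (1B)
110..112  depth  (2B, 2-aligned)
sizeof = 112, alignof = 8

112 bytes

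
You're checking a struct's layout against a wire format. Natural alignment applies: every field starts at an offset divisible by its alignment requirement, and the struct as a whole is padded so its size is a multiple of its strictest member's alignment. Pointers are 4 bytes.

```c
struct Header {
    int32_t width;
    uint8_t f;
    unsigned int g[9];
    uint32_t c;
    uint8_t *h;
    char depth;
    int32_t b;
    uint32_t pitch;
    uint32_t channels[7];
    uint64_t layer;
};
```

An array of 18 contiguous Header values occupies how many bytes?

1872

0..4  width  (4B, 4-aligned)
4..5  f  (1B, 1-aligned)
5..8  -- padding (3B)
8..44  g  (36B, 4-aligned)
44..48  c  (4B, 4-aligned)
48..52  h  (4B, 4-aligned)
52..53  depth  (1B, 1-aligned)
53..56  -- padding (3B)
56..60  b  (4B, 4-aligned)
60..64  pitch  (4B, 4-aligned)
64..92  channels  (28B, 4-aligned)
92..96  -- padding (4B)
96..104  layer  (8B, 8-aligned)
sizeof = 104, alignof = 8
array of 18: 18 × 104 = 1872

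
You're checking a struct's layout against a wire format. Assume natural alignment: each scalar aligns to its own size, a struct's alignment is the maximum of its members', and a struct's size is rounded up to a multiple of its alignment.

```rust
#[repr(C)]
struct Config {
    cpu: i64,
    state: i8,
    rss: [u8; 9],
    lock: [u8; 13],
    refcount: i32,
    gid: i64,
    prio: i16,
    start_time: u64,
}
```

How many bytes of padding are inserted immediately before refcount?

1

cpu at 0 (size 8, align 8) → ends 8
state at 8 (size 1, align 1) → ends 9
rss at 9 (size 9, align 1) → ends 18
lock at 18 (size 13, align 1) → ends 31
pad 1 to align 4 for refcount
refcount at 32 (size 4, align 4) → ends 36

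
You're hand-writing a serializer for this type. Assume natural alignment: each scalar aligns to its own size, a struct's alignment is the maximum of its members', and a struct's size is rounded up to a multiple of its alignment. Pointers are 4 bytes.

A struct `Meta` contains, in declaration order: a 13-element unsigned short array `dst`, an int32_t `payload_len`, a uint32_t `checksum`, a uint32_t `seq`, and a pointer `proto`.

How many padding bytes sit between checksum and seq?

0

dst at 0 (size 26, align 2) → ends 26
pad 2 to align 4 for payload_len
payload_len at 28 (size 4, align 4) → ends 32
checksum at 32 (size 4, align 4) → ends 36
seq at 36 (size 4, align 4) → ends 40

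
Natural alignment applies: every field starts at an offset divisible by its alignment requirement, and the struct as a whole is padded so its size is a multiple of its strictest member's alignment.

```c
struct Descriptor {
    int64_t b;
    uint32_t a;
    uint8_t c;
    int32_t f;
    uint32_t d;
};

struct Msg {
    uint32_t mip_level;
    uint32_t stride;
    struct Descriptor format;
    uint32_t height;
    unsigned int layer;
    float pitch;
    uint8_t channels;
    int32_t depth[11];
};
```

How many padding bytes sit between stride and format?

0

Descriptor: b at 0 (size 8, align 8) → ends 8; a at 8 (size 4, align 4) → ends 12; c at 12 (size 1, align 1) → ends 13; pad 3 to align 4 for f; f at 16 (size 4, align 4) → ends 20; d at 20 (size 4, align 4) → ends 24; total 24 bytes, alignment 8
mip_level at 0 (size 4, align 4) → ends 4
stride at 4 (size 4, align 4) → ends 8
format at 8 (size 24, align 8) → ends 32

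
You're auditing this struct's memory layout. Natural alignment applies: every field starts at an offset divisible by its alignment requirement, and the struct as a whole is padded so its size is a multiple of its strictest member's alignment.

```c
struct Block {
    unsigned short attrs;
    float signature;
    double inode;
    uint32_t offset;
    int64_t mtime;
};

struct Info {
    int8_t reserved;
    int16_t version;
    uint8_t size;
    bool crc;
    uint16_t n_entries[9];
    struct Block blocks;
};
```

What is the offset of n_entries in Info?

Block: @0: attrs [2B, align 2] → 2; +2 pad (align 4); @4: signature [4B, align 4] → 8; @8: inode [8B, align 8] → 16; @16: offset [4B, align 4] → 20; +4 pad (align 8); @24: mtime [8B, align 8] → 32; size 32, align 8
@0: reserved [1B, align 1] → 1
+1 pad (align 2)
@2: version [2B, align 2] → 4
@4: size [1B, align 1] → 5
@5: crc [1B, align 1] → 6
@6: n_entries [18B, align 2] → 24

6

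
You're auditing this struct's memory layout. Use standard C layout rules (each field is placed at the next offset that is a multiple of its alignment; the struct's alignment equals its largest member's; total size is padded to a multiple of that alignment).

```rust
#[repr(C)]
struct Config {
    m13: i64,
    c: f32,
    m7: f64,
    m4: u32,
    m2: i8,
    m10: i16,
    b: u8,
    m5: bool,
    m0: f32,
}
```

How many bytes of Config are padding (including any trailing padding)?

@0: m13 [8B, align 8] → 8
@8: c [4B, align 4] → 12
+4 pad (align 8)
@16: m7 [8B, align 8] → 24
@24: m4 [4B, align 4] → 28
@28: m2 [1B, align 1] → 29
+1 pad (align 2)
@30: m10 [2B, align 2] → 32
@32: b [1B, align 1] → 33
@33: m5 [1B, align 1] → 34
+2 pad (align 4)
@36: m0 [4B, align 4] → 40
size 40, align 8
data bytes 33, size 40 → padding 7

7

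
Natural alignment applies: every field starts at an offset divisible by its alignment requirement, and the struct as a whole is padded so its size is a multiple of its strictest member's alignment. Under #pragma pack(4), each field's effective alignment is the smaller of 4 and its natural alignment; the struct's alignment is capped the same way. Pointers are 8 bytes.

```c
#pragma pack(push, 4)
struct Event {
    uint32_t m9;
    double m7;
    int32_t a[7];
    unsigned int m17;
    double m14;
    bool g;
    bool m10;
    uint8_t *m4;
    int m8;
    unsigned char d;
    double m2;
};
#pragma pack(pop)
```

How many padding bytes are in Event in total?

5

m9 at 0 (size 4, align 4) → ends 4
m7 at 4 (size 8, align 4) → ends 12
a at 12 (size 28, align 4) → ends 40
m17 at 40 (size 4, align 4) → ends 44
m14 at 44 (size 8, align 4) → ends 52
g at 52 (size 1, align 1) → ends 53
m10 at 53 (size 1, align 1) → ends 54
pad 2 to align 4 for m4
m4 at 56 (size 8, align 4) → ends 64
m8 at 64 (size 4, align 4) → ends 68
d at 68 (size 1, align 1) → ends 69
pad 3 to align 4 for m2
m2 at 72 (size 8, align 4) → ends 80
total 80 bytes, alignment 4
data bytes 75, size 80 → padding 5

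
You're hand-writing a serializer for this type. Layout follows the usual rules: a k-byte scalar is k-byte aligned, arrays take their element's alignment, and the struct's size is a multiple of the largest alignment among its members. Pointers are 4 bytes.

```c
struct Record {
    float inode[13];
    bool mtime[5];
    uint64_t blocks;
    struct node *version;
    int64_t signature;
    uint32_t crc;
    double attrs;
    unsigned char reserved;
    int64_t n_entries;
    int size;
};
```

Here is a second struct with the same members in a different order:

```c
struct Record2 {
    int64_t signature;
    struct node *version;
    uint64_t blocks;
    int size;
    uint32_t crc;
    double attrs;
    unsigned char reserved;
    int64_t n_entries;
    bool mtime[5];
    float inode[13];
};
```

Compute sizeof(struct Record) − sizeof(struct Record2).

8

inode at 0 (size 52, align 4) → ends 52
mtime at 52 (size 5, align 1) → ends 57
pad 7 to align 8 for blocks
blocks at 64 (size 8, align 8) → ends 72
version at 72 (size 4, align 4) → ends 76
pad 4 to align 8 for signature
signature at 80 (size 8, align 8) → ends 88
crc at 88 (size 4, align 4) → ends 92
pad 4 to align 8 for attrs
attrs at 96 (size 8, align 8) → ends 104
reserved at 104 (size 1, align 1) → ends 105
pad 7 to align 8 for n_entries
n_entries at 112 (size 8, align 8) → ends 120
size at 120 (size 4, align 4) → ends 124
tail pad 4 to reach multiple of 8
total 128 bytes, alignment 8
— Record2 —
signature at 0 (size 8, align 8) → ends 8
version at 8 (size 4, align 4) → ends 12
pad 4 to align 8 for blocks
blocks at 16 (size 8, align 8) → ends 24
size at 24 (size 4, align 4) → ends 28
crc at 28 (size 4, align 4) → ends 32
attrs at 32 (size 8, align 8) → ends 40
reserved at 40 (size 1, align 1) → ends 41
pad 7 to align 8 for n_entries
n_entries at 48 (size 8, align 8) → ends 56
mtime at 56 (size 5, align 1) → ends 61
pad 3 to align 4 for inode
inode at 64 (size 52, align 4) → ends 116
tail pad 4 to reach multiple of 8
total 120 bytes, alignment 8
128 − 120 = 8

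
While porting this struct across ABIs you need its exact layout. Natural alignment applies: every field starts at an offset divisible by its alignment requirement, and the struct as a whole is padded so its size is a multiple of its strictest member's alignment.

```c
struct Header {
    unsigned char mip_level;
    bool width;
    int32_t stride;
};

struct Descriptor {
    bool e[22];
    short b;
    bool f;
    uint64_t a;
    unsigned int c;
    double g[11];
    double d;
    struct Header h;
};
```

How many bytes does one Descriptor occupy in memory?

152

Header: @0: mip_level [1B, align 1] → 1; @1: width [1B, align 1] → 2; +2 pad (align 4); @4: stride [4B, align 4] → 8; size 8, align 4
@0: e [22B, align 1] → 22
@22: b [2B, align 2] → 24
@24: f [1B, align 1] → 25
+7 pad (align 8)
@32: a [8B, align 8] → 40
@40: c [4B, align 4] → 44
+4 pad (align 8)
@48: g [88B, align 8] → 136
@136: d [8B, align 8] → 144
@144: h [8B, align 4] → 152
size 152, align 8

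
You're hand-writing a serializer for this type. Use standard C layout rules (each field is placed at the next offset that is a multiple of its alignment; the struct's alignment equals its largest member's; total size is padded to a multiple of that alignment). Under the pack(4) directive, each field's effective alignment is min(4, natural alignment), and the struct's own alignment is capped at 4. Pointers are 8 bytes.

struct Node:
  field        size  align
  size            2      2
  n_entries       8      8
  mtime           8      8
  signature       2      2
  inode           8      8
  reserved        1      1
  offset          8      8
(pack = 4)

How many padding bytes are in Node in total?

7

size at 0 (size 2, align 2) → ends 2
pad 2 to align 4 for n_entries
n_entries at 4 (size 8, align 4) → ends 12
mtime at 12 (size 8, align 4) → ends 20
signature at 20 (size 2, align 2) → ends 22
pad 2 to align 4 for inode
inode at 24 (size 8, align 4) → ends 32
reserved at 32 (size 1, align 1) → ends 33
pad 3 to align 4 for offset
offset at 36 (size 8, align 4) → ends 44
total 44 bytes, alignment 4
data bytes 37, size 44 → padding 7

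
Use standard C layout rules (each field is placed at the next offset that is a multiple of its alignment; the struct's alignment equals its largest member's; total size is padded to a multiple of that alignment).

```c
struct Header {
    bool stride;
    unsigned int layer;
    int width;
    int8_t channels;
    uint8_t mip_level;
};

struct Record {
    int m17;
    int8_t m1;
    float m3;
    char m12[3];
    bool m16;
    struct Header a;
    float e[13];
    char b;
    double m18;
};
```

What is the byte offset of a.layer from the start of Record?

Header: stride at 0 (size 1, align 1) → ends 1; pad 3 to align 4 for layer; layer at 4 (size 4, align 4) → ends 8; width at 8 (size 4, align 4) → ends 12; channels at 12 (size 1, align 1) → ends 13; mip_level at 13 (size 1, align 1) → ends 14; tail pad 2 to reach multiple of 4; total 16 bytes, alignment 4
m17 at 0 (size 4, align 4) → ends 4
m1 at 4 (size 1, align 1) → ends 5
pad 3 to align 4 for m3
m3 at 8 (size 4, align 4) → ends 12
m12 at 12 (size 3, align 1) → ends 15
m16 at 15 (size 1, align 1) → ends 16
a at 16 (size 16, align 4) → ends 32
within Header: layer at 4
16 + 4 = 20

20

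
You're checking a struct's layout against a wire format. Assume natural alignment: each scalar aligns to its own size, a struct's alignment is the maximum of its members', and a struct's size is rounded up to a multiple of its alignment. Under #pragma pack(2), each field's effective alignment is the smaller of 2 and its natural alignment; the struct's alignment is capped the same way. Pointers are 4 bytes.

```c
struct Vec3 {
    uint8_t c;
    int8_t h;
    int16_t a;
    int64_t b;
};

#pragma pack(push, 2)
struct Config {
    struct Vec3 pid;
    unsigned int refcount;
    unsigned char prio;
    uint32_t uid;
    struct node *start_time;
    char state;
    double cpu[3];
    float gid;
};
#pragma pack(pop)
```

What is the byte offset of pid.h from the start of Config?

Vec3: c at 0 (size 1, align 1) → ends 1; h at 1 (size 1, align 1) → ends 2; a at 2 (size 2, align 2) → ends 4; pad 4 to align 8 for b; b at 8 (size 8, align 8) → ends 16; total 16 bytes, alignment 8
pid at 0 (size 16, align 2) → ends 16
within Vec3: h at 1
0 + 1 = 1

1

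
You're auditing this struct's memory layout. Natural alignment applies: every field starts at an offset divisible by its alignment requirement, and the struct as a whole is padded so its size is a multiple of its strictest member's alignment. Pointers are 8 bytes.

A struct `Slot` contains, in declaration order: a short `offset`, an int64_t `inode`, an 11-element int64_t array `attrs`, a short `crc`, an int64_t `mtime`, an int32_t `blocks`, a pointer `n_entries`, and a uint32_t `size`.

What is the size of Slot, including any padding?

144

@0: offset [2B, align 2] → 2
+6 pad (align 8)
@8: inode [8B, align 8] → 16
@16: attrs [88B, align 8] → 104
@104: crc [2B, align 2] → 106
+6 pad (align 8)
@112: mtime [8B, align 8] → 120
@120: blocks [4B, align 4] → 124
+4 pad (align 8)
@128: n_entries [8B, align 8] → 136
@136: size [4B, align 4] → 140
+4 tail pad (align 8)
size 144, align 8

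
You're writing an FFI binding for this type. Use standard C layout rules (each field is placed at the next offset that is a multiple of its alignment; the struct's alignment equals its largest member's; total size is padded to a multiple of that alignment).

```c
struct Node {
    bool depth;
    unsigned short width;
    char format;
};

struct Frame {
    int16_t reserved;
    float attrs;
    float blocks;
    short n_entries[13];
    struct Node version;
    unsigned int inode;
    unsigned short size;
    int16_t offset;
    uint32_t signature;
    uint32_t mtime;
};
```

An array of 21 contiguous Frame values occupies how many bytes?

Node: 0..1  depth  (1B, 1-aligned); 1..2  -- padding (1B); 2..4  width  (2B, 2-aligned); 4..5  format  (1B, 1-aligned); 5..6  -- tail padding (1B); sizeof = 6, alignof = 2
0..2  reserved  (2B, 2-aligned)
2..4  -- padding (2B)
4..8  attrs  (4B, 4-aligned)
8..12  blocks  (4B, 4-aligned)
12..38  n_entries  (26B, 2-aligned)
38..44  version  (6B, 2-aligned)
44..48  inode  (4B, 4-aligned)
48..50  size  (2B, 2-aligned)
50..52  offset  (2B, 2-aligned)
52..56  signature  (4B, 4-aligned)
56..60  mtime  (4B, 4-aligned)
sizeof = 60, alignof = 4
array of 21: 21 × 60 = 1260

1260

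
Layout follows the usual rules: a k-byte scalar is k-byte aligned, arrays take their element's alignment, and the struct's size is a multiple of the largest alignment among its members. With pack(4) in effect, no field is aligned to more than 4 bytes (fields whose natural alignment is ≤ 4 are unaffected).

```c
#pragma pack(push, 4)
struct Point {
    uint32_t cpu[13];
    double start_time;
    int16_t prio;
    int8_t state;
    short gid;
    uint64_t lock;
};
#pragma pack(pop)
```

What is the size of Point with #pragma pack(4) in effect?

76

@0: cpu [52B, align 4] → 52
@52: start_time [8B, align 4] → 60
@60: prio [2B, align 2] → 62
@62: state [1B, align 1] → 63
+1 pad (align 2)
@64: gid [2B, align 2] → 66
+2 pad (align 4)
@68: lock [8B, align 4] → 76
size 76, align 4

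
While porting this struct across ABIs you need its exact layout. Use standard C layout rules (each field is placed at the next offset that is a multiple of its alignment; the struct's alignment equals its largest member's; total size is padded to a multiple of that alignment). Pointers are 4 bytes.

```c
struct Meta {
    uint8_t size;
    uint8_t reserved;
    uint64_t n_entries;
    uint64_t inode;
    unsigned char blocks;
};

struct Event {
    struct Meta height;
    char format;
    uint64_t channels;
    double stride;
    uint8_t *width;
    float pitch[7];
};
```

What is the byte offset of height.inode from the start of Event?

Meta: size at 0 (size 1, align 1) → ends 1; reserved at 1 (size 1, align 1) → ends 2; pad 6 to align 8 for n_entries; n_entries at 8 (size 8, align 8) → ends 16; inode at 16 (size 8, align 8) → ends 24; blocks at 24 (size 1, align 1) → ends 25; tail pad 7 to reach multiple of 8; total 32 bytes, alignment 8
height at 0 (size 32, align 8) → ends 32
within Meta: inode at 16
0 + 16 = 16

16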